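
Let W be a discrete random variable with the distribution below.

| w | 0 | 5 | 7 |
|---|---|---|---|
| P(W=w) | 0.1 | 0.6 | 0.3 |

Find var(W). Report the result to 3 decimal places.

3.690

E[W] = (0)(0.1) + (5)(0.6) + (7)(0.3) = 5.1
E[W²] = (0)²(0.1) + (5)²(0.6) + (7)²(0.3) = 29.7
var(W) = E[W²] − (E[W])² = 29.7 − (5.1)² = 3.69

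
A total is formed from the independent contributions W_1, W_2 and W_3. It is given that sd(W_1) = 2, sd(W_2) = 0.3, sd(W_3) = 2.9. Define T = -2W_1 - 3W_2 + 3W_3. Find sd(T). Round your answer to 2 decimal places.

9.62

V(W_1) = 4, V(W_2) = 0.09, V(W_3) = 8.41
By independence, V(T) = (-2)²V(W_1) + (-3)²V(W_2) + (3)²V(W_3)
= (-2)²·4 + (-3)²·0.09 + (3)²·8.41 = 92.5
sd(T) = √92.5 ≈ 9.62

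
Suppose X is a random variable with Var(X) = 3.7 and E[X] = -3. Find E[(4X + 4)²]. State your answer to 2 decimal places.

E[4X + 4] = 4·-3 + 4 = -8
Var(4X + 4) = (4)²·3.7 = 59.2
E[(4X + 4)²] = Var((4X + 4)) + (E[(4X + 4)])² = 59.2 + (-8)² = 123.2

123.20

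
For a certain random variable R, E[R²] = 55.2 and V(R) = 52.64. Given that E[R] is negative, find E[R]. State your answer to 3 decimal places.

-1.600

(E[R])² = E[R²] − V(R) = 55.2 − 52.64 = 2.56
E[R] = −√2.56 = -1.6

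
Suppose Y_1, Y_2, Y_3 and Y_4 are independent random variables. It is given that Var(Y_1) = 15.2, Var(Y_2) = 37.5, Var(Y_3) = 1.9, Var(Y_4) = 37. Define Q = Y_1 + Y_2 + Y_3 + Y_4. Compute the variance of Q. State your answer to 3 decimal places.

91.600

By independence, Var(Q) = (1)²Var(Y_1) + (1)²Var(Y_2) + (1)²Var(Y_3) + (1)²Var(Y_4)
= (1)²·15.2 + (1)²·37.5 + (1)²·1.9 + (1)²·37 = 91.6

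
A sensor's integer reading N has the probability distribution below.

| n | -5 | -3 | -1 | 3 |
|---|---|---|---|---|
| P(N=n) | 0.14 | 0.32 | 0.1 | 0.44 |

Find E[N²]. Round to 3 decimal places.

10.440

E[N²] = (-5)²(0.14) + (-3)²(0.32) + (-1)²(0.1) + (3)²(0.44) = 10.44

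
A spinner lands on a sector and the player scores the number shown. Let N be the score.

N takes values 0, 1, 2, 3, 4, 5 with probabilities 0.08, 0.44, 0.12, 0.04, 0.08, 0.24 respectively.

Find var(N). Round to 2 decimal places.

E[N] = (0)(0.08) + (1)(0.44) + (2)(0.12) + (3)(0.04) + (4)(0.08) + (5)(0.24) = 2.32
E[N²] = (0)²(0.08) + (1)²(0.44) + (2)²(0.12) + (3)²(0.04) + (4)²(0.08) + (5)²(0.24) = 8.56
var(N) = E[N²] − (E[N])² = 8.56 − (2.32)² = 3.1776

3.18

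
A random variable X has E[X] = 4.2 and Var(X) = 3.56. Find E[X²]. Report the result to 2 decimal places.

E[X²] = Var(X) + (E[X])² = 3.56 + (4.2)² = 21.2

21.20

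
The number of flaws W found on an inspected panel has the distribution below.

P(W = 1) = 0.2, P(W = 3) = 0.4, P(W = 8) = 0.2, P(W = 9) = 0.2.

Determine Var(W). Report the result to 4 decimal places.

E[W] = (1)(0.2) + (3)(0.4) + (8)(0.2) + (9)(0.2) = 4.8
E[W²] = (1)²(0.2) + (3)²(0.4) + (8)²(0.2) + (9)²(0.2) = 32.8
Var(W) = E[W²] − (E[W])² = 32.8 − (4.8)² = 9.76

9.7600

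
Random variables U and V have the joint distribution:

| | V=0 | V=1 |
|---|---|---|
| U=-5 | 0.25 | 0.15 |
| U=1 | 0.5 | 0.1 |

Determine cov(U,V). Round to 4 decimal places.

E[U] = -1.4,  E[V] = 0.25
E[UV] = -0.65
cov(U,V) = E[UV] − E[U]E[V] = -0.65 − (-1.4)(0.25) = -0.3

-0.3000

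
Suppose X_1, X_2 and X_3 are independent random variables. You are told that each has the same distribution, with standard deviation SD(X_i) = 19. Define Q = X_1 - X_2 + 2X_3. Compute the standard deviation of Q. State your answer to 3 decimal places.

Var(X_i) = (19)² = 361
By independence, Var(Q) = (1)²Var(X_1) + (-1)²Var(X_2) + (2)²Var(X_3)
= (1)²·361 + (-1)²·361 + (2)²·361 = 2166
SD(Q) = √2166 ≈ 46.540

46.540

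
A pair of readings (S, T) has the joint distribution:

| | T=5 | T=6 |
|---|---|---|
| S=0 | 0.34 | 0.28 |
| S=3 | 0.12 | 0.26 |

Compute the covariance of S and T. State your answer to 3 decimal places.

0.164

E[S] = 1.14,  E[T] = 5.54
E[ST] = 6.48
Cov(S,T) = E[ST] − E[S]E[T] = 6.48 − (1.14)(5.54) = 0.1644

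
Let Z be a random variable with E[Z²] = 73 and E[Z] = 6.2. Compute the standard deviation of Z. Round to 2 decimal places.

5.88

V(Z) = 73 − (6.2)² = 34.56
SD(Z) = √34.56 ≈ 5.88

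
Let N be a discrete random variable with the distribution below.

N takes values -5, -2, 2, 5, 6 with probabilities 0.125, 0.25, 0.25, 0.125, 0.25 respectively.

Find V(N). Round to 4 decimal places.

E[N] = (-5)(0.125) + (-2)(0.25) + (2)(0.25) + (5)(0.125) + (6)(0.25) = 1.5
E[N²] = (-5)²(0.125) + (-2)²(0.25) + (2)²(0.25) + (5)²(0.125) + (6)²(0.25) = 17.25
V(N) = E[N²] − (E[N])² = 17.25 − (1.5)² = 15

15.0000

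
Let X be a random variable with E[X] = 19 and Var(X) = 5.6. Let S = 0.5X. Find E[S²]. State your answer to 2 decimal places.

91.65

E[0.5X] = 0.5·19 = 9.5
Var(0.5X) = (0.5)²·5.6 = 1.4
E[S²] = Var(S) + (E[S])² = 1.4 + (9.5)² = 91.65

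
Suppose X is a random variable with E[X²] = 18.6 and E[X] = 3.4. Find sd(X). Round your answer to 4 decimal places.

Var(X) = 18.6 − (3.4)² = 7.04
sd(X) = √7.04 ≈ 2.6533

2.6533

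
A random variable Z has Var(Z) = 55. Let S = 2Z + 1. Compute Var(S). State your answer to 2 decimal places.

220.00

Var(2Z + 1) = (2)²·Var(Z) = 4·55 = 220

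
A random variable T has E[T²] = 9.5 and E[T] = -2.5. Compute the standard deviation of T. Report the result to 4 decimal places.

V(T) = 9.5 − (-2.5)² = 3.25
σ(T) = √3.25 ≈ 1.8028

1.8028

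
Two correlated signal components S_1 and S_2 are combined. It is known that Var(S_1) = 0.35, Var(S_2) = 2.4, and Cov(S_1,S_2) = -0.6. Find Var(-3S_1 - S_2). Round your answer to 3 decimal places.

Var(-3S_1 - S_2) = (-3)²·Var(S_1) + (-1)²·Var(S_2) + 2·(-3)·(-1)·Cov(S_1,S_2)
= 9·0.35 + 1·2.4 + 6·-0.6 = 1.95

1.950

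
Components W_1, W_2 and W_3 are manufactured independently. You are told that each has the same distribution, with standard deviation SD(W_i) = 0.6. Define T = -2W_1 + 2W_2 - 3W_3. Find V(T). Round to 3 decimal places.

V(W_i) = (0.6)² = 0.36
By independence, V(T) = (-2)²V(W_1) + (2)²V(W_2) + (-3)²V(W_3)
= (-2)²·0.36 + (2)²·0.36 + (-3)²·0.36 = 6.12

6.120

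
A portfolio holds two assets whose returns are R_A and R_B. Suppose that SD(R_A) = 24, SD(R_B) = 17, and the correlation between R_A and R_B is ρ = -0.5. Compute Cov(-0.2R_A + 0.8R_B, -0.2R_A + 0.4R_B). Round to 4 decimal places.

Var(R_A) = (24)² = 576;  Var(R_B) = (17)² = 289
Cov(R_A,R_B) = ρ·SD(R_A)·SD(R_B) = -0.5·24·17 = -204
Cov(-0.2R_A + 0.8R_B, -0.2R_A + 0.4R_B) = (-0.2)(-0.2)Var(R_A) + (0.8)(0.4)Var(R_B) + [(-0.2)(0.4) + (0.8)(-0.2)]Cov(R_A,R_B)
= 0.04·576 + 0.32·289 + -0.24·-204 = 164.48

164.4800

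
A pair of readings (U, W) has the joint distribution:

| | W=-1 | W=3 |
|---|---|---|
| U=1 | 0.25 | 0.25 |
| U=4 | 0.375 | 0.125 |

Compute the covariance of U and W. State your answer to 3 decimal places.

E[U] = 2.5,  E[W] = 0.5
E[UW] = 0.5
cov(U,W) = E[UW] − E[U]E[W] = 0.5 − (2.5)(0.5) = -0.75

-0.750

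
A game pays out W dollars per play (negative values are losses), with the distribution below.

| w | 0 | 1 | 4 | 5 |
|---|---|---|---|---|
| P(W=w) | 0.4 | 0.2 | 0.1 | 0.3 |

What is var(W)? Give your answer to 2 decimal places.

E[W] = (0)(0.4) + (1)(0.2) + (4)(0.1) + (5)(0.3) = 2.1
E[W²] = (0)²(0.4) + (1)²(0.2) + (4)²(0.1) + (5)²(0.3) = 9.3
var(W) = E[W²] − (E[W])² = 9.3 − (2.1)² = 4.89

4.89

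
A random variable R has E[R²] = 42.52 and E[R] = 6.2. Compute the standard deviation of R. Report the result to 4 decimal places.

Var(R) = 42.52 − (6.2)² = 4.08
sd(R) = √4.08 ≈ 2.0199

2.0199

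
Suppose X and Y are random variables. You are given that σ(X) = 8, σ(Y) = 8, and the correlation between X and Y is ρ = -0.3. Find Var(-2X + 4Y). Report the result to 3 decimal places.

Var(X) = (8)² = 64;  Var(Y) = (8)² = 64
Cov(X,Y) = ρ·σ(X)·σ(Y) = -0.3·8·8 = -19.2
Var(-2X + 4Y) = (-2)²·Var(X) + (4)²·Var(Y) + 2·(-2)·(4)·Cov(X,Y)
= 4·64 + 16·64 + -16·-19.2 = 1587.2

1587.200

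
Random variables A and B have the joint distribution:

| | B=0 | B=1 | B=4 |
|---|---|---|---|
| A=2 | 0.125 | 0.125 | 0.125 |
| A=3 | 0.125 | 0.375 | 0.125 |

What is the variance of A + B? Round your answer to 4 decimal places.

E[A] = 2.625,  E[B] = 1.5,  E[AB] = 3.875
V(A) = 7.125 − (2.625)² = 0.234375;  V(B) = 4.5 − (1.5)² = 2.25
Cov(A,B) = 3.875 − (2.625)(1.5) = -0.0625
V(A + B) = (1)²·0.234375 + (1)²·2.25 + 2·(1)·(1)·-0.0625 = 2.359375

2.3594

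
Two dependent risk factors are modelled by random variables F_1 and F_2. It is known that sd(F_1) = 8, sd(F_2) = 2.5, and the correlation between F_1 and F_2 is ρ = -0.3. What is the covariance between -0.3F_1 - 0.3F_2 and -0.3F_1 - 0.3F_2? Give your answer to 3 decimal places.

Var(F_1) = (8)² = 64;  Var(F_2) = (2.5)² = 6.25
cov(F_1,F_2) = ρ·sd(F_1)·sd(F_2) = -0.3·8·2.5 = -6
cov(-0.3F_1 - 0.3F_2, -0.3F_1 - 0.3F_2) = (-0.3)(-0.3)Var(F_1) + (-0.3)(-0.3)Var(F_2) + [(-0.3)(-0.3) + (-0.3)(-0.3)]cov(F_1,F_2)
= 0.09·64 + 0.09·6.25 + 0.18·-6 = 5.2425

5.243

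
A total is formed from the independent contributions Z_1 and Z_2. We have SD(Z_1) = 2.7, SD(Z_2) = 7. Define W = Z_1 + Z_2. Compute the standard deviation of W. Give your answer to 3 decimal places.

Var(Z_1) = 7.29, Var(Z_2) = 49
By independence, Var(W) = (1)²Var(Z_1) + (1)²Var(Z_2)
= (1)²·7.29 + (1)²·49 = 56.29
SD(W) = √56.29 ≈ 7.503

7.503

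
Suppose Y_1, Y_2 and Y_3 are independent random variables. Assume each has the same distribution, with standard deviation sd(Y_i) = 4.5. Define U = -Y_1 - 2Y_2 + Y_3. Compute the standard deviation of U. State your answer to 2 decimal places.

var(Y_i) = (4.5)² = 20.25
By independence, var(U) = (-1)²var(Y_1) + (-2)²var(Y_2) + (1)²var(Y_3)
= (-1)²·20.25 + (-2)²·20.25 + (1)²·20.25 = 121.5
sd(U) = √121.5 ≈ 11.02

11.02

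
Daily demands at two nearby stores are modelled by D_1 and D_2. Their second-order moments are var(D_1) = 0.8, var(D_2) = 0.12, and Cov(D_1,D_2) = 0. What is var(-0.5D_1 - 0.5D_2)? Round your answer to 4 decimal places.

var(-0.5D_1 - 0.5D_2) = (-0.5)²·var(D_1) + (-0.5)²·var(D_2) + 2·(-0.5)·(-0.5)·Cov(D_1,D_2)
= 0.25·0.8 + 0.25·0.12 + 0.5·0 = 0.23

0.2300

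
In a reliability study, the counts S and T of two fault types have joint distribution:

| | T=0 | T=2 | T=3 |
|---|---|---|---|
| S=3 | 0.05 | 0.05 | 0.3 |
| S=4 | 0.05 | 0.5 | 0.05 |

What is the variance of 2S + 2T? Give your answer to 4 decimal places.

E[S] = 3.6,  E[T] = 2.15,  E[ST] = 7.6
Var(S) = 13.2 − (3.6)² = 0.24;  Var(T) = 5.35 − (2.15)² = 0.7275
Cov(S,T) = 7.6 − (3.6)(2.15) = -0.14
Var(2S + 2T) = (2)²·0.24 + (2)²·0.7275 + 2·(2)·(2)·-0.14 = 2.75

2.7500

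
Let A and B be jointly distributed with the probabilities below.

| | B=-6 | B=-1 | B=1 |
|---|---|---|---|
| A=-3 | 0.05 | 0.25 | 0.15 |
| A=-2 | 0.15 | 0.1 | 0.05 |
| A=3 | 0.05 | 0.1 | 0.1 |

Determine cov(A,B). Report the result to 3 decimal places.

E[A] = -1.2,  E[B] = -1.65
E[AB] = 2.2
cov(A,B) = E[AB] − E[A]E[B] = 2.2 − (-1.2)(-1.65) = 0.22

0.220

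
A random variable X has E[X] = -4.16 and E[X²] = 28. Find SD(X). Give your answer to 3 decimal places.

3.270

V(X) = 28 − (-4.16)² = 10.6944
SD(X) = √10.6944 ≈ 3.270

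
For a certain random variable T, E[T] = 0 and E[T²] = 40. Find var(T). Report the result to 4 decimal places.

var(T) = 40 − (0)² = 40

40.0000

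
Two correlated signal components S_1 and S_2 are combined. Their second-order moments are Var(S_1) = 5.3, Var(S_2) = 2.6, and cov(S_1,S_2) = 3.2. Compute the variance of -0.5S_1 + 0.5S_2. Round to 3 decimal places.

Var(-0.5S_1 + 0.5S_2) = (-0.5)²·Var(S_1) + (0.5)²·Var(S_2) + 2·(-0.5)·(0.5)·cov(S_1,S_2)
= 0.25·5.3 + 0.25·2.6 + -0.5·3.2 = 0.375

0.375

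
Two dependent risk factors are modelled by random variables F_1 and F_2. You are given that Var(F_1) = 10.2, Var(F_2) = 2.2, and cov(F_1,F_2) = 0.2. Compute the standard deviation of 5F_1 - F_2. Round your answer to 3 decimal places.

15.975

Var(5F_1 - F_2) = (5)²·Var(F_1) + (-1)²·Var(F_2) + 2·(5)·(-1)·cov(F_1,F_2)
= 25·10.2 + 1·2.2 + -10·0.2 = 255.2
SD(5F_1 - F_2) = √255.2 ≈ 15.975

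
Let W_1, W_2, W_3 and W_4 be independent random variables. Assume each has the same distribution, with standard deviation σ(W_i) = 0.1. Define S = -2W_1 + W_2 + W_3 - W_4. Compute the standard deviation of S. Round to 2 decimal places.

var(W_i) = (0.1)² = 0.01
By independence, var(S) = (-2)²var(W_1) + (1)²var(W_2) + (1)²var(W_3) + (-1)²var(W_4)
= (-2)²·0.01 + (1)²·0.01 + (1)²·0.01 + (-1)²·0.01 = 0.07
σ(S) = √0.07 ≈ 0.26

0.26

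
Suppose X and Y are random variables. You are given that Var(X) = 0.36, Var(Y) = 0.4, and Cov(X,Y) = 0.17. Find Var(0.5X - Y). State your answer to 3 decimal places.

Var(0.5X - Y) = (0.5)²·Var(X) + (-1)²·Var(Y) + 2·(0.5)·(-1)·Cov(X,Y)
= 0.25·0.36 + 1·0.4 + -1·0.17 = 0.32

0.320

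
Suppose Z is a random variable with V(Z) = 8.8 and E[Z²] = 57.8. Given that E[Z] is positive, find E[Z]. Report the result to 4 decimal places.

(E[Z])² = E[Z²] − V(Z) = 57.8 − 8.8 = 49
E[Z] = √49 = 7

7.0000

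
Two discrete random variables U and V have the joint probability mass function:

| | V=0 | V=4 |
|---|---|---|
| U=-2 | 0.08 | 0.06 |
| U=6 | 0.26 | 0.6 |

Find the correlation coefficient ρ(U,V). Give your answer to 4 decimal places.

E[U] = 4.88,  E[V] = 2.64
E[UV] = 13.92
cov(U,V) = E[UV] − E[U]E[V] = 13.92 − (4.88)(2.64) = 1.0368
Var(U) = 7.7056,  Var(V) = 3.5904
ρ = 1.0368 / √(7.7056·3.5904) ≈ 0.1971

0.1971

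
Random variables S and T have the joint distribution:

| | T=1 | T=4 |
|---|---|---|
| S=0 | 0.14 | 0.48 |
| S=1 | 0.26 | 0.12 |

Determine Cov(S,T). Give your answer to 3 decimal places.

E[S] = 0.38,  E[T] = 2.8
E[ST] = 0.74
Cov(S,T) = E[ST] − E[S]E[T] = 0.74 − (0.38)(2.8) = -0.324

-0.324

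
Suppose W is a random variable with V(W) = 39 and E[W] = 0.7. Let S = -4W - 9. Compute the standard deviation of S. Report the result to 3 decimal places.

24.980

V(-4W - 9) = (-4)²·39 = 624
SD(S) = √624 ≈ 24.980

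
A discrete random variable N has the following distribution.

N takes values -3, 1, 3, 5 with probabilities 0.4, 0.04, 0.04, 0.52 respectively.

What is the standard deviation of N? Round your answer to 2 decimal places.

3.82

E[N] = (-3)(0.4) + (1)(0.04) + (3)(0.04) + (5)(0.52) = 1.56
E[N²] = (-3)²(0.4) + (1)²(0.04) + (3)²(0.04) + (5)²(0.52) = 17
V(N) = E[N²] − (E[N])² = 17 − (1.56)² = 14.5664
SD(N) = √14.5664 ≈ 3.82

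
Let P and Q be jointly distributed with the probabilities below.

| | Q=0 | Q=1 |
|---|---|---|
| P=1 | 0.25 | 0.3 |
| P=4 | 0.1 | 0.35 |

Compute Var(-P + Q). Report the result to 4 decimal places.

2.1100

E[P] = 2.35,  E[Q] = 0.65,  E[PQ] = 1.7
Var(P) = 7.75 − (2.35)² = 2.2275;  Var(Q) = 0.65 − (0.65)² = 0.2275
Cov(P,Q) = 1.7 − (2.35)(0.65) = 0.1725
Var(-P + Q) = (-1)²·2.2275 + (1)²·0.2275 + 2·(-1)·(1)·0.1725 = 2.11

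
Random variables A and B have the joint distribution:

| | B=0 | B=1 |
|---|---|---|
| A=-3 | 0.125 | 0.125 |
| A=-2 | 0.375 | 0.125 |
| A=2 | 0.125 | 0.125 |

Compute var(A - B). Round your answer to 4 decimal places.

3.7344

E[A] = -1.25,  E[B] = 0.375,  E[AB] = -0.375
var(A) = 5.25 − (-1.25)² = 3.6875;  var(B) = 0.375 − (0.375)² = 0.234375
cov(A,B) = -0.375 − (-1.25)(0.375) = 0.09375
var(A - B) = (1)²·3.6875 + (-1)²·0.234375 + 2·(1)·(-1)·0.09375 = 3.734375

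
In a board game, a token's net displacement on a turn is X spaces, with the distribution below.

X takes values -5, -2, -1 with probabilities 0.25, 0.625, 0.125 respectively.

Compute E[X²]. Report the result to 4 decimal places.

E[X²] = (-5)²(0.25) + (-2)²(0.625) + (-1)²(0.125) = 8.875

8.8750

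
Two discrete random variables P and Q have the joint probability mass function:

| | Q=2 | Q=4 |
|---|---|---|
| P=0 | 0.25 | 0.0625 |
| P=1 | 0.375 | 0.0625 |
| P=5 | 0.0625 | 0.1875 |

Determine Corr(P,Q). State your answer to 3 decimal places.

0.520

E[P] = 1.6875,  E[Q] = 2.625
E[PQ] = 5.375
cov(P,Q) = E[PQ] − E[P]E[Q] = 5.375 − (1.6875)(2.625) = 0.9453125
V(P) = 3.83984375,  V(Q) = 0.859375
ρ = 0.9453125 / √(3.83984375·0.859375) ≈ 0.520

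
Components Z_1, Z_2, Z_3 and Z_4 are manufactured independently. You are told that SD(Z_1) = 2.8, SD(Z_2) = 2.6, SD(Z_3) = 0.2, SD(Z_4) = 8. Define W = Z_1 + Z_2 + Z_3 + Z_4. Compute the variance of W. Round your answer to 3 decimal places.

78.640

Var(Z_1) = 7.84, Var(Z_2) = 6.76, Var(Z_3) = 0.04, Var(Z_4) = 64
By independence, Var(W) = (1)²Var(Z_1) + (1)²Var(Z_2) + (1)²Var(Z_3) + (1)²Var(Z_4)
= (1)²·7.84 + (1)²·6.76 + (1)²·0.04 + (1)²·64 = 78.64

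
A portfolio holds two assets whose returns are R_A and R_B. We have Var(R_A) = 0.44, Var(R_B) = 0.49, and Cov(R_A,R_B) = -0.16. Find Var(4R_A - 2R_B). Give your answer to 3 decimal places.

11.560

Var(4R_A - 2R_B) = (4)²·Var(R_A) + (-2)²·Var(R_B) + 2·(4)·(-2)·Cov(R_A,R_B)
= 16·0.44 + 4·0.49 + -16·-0.16 = 11.56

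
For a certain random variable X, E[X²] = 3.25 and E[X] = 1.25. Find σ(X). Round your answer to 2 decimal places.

var(X) = 3.25 − (1.25)² = 1.6875
σ(X) = √1.6875 ≈ 1.30

1.30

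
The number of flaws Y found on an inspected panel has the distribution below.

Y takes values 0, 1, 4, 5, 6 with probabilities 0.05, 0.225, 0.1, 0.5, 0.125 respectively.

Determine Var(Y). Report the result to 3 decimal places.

E[Y] = (0)(0.05) + (1)(0.225) + (4)(0.1) + (5)(0.5) + (6)(0.125) = 3.875
E[Y²] = (0)²(0.05) + (1)²(0.225) + (4)²(0.1) + (5)²(0.5) + (6)²(0.125) = 18.825
Var(Y) = E[Y²] − (E[Y])² = 18.825 − (3.875)² = 3.809375

3.809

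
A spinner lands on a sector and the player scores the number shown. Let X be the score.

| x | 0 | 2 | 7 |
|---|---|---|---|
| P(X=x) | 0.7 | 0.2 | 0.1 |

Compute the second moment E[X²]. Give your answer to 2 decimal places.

5.70

E[X²] = (0)²(0.7) + (2)²(0.2) + (7)²(0.1) = 5.7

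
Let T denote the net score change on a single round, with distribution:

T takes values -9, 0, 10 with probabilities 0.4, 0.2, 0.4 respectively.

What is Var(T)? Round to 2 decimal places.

E[T] = (-9)(0.4) + (0)(0.2) + (10)(0.4) = 0.4
E[T²] = (-9)²(0.4) + (0)²(0.2) + (10)²(0.4) = 72.4
Var(T) = E[T²] − (E[T])² = 72.4 − (0.4)² = 72.24

72.24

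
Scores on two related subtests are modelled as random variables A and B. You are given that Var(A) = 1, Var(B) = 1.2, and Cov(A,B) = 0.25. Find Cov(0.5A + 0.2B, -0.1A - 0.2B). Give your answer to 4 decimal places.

Cov(0.5A + 0.2B, -0.1A - 0.2B) = (0.5)(-0.1)Var(A) + (0.2)(-0.2)Var(B) + [(0.5)(-0.2) + (0.2)(-0.1)]Cov(A,B)
= -0.05·1 + -0.04·1.2 + -0.12·0.25 = -0.128

-0.1280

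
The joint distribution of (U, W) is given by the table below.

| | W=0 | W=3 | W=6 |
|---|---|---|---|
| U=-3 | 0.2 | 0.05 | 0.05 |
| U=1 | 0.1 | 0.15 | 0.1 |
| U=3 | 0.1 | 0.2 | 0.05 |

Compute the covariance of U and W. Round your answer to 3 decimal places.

1.200

E[U] = 0.5,  E[W] = 2.4
E[UW] = 2.4
Cov(U,W) = E[UW] − E[U]E[W] = 2.4 − (0.5)(2.4) = 1.2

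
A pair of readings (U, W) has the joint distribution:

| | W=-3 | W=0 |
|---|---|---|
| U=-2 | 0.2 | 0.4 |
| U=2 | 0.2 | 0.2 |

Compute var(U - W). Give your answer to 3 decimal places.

6.960

E[U] = -0.4,  E[W] = -1.2,  E[UW] = 0
var(U) = 4 − (-0.4)² = 3.84;  var(W) = 3.6 − (-1.2)² = 2.16
Cov(U,W) = 0 − (-0.4)(-1.2) = -0.48
var(U - W) = (1)²·3.84 + (-1)²·2.16 + 2·(1)·(-1)·-0.48 = 6.96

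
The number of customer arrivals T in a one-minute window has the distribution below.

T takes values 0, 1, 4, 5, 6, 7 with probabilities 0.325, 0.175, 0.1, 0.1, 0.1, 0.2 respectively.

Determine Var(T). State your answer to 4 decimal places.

E[T] = (0)(0.325) + (1)(0.175) + (4)(0.1) + (5)(0.1) + (6)(0.1) + (7)(0.2) = 3.075
E[T²] = (0)²(0.325) + (1)²(0.175) + (4)²(0.1) + (5)²(0.1) + (6)²(0.1) + (7)²(0.2) = 17.675
Var(T) = E[T²] − (E[T])² = 17.675 − (3.075)² = 8.219375

8.2194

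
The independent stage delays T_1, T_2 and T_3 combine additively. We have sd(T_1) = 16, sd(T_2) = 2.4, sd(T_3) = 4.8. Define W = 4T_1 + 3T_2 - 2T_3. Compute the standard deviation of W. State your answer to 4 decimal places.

V(T_1) = 256, V(T_2) = 5.76, V(T_3) = 23.04
By independence, V(W) = (4)²V(T_1) + (3)²V(T_2) + (-2)²V(T_3)
= (4)²·256 + (3)²·5.76 + (-2)²·23.04 = 4240
sd(W) = √4240 ≈ 65.1153

65.1153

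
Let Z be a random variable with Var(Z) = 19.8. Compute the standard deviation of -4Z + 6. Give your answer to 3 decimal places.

Var(-4Z + 6) = (-4)²·19.8 = 316.8
sd(-4Z + 6) = √316.8 ≈ 17.799

17.799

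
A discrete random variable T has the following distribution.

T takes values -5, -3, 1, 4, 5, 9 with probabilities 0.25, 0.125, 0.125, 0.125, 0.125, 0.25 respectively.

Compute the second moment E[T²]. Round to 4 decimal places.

32.8750

E[T²] = (-5)²(0.25) + (-3)²(0.125) + (1)²(0.125) + (4)²(0.125) + (5)²(0.125) + (9)²(0.25) = 32.875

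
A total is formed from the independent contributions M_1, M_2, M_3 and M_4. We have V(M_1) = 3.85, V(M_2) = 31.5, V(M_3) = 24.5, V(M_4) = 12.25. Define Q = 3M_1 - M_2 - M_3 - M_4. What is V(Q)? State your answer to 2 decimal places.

102.90

By independence, V(Q) = (3)²V(M_1) + (-1)²V(M_2) + (-1)²V(M_3) + (-1)²V(M_4)
= (3)²·3.85 + (-1)²·31.5 + (-1)²·24.5 + (-1)²·12.25 = 102.9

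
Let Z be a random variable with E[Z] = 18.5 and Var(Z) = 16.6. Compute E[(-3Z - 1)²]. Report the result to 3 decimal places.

3341.650

E[-3Z - 1] = -3·18.5 − 1 = -56.5
Var(-3Z - 1) = (-3)²·16.6 = 149.4
E[(-3Z - 1)²] = Var((-3Z - 1)) + (E[(-3Z - 1)])² = 149.4 + (-56.5)² = 3341.65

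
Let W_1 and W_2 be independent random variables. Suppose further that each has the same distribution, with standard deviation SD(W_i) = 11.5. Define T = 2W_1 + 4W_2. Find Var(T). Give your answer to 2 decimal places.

2645.00

Var(W_i) = (11.5)² = 132.25
By independence, Var(T) = (2)²Var(W_1) + (4)²Var(W_2)
= (2)²·132.25 + (4)²·132.25 = 2645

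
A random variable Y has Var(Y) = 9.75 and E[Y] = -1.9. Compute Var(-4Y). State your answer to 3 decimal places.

Var(-4Y) = (-4)²·Var(Y) = 16·9.75 = 156

156.000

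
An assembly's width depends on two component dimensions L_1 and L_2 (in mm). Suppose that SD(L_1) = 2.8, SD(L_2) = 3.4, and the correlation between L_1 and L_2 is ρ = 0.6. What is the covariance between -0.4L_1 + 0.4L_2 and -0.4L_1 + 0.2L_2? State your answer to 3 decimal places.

V(L_1) = (2.8)² = 7.84;  V(L_2) = (3.4)² = 11.56
cov(L_1,L_2) = ρ·SD(L_1)·SD(L_2) = 0.6·2.8·3.4 = 5.712
cov(-0.4L_1 + 0.4L_2, -0.4L_1 + 0.2L_2) = (-0.4)(-0.4)V(L_1) + (0.4)(0.2)V(L_2) + [(-0.4)(0.2) + (0.4)(-0.4)]cov(L_1,L_2)
= 0.16·7.84 + 0.08·11.56 + -0.24·5.712 = 0.80832

0.808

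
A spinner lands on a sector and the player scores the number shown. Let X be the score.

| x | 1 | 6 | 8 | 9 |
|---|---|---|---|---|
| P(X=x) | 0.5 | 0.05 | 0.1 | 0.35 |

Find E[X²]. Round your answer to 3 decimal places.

37.050

E[X²] = (1)²(0.5) + (6)²(0.05) + (8)²(0.1) + (9)²(0.35) = 37.05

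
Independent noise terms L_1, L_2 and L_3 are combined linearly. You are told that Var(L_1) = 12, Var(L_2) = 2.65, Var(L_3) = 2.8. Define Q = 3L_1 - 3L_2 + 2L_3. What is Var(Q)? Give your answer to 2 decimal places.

By independence, Var(Q) = (3)²Var(L_1) + (-3)²Var(L_2) + (2)²Var(L_3)
= (3)²·12 + (-3)²·2.65 + (2)²·2.8 = 143.05

143.05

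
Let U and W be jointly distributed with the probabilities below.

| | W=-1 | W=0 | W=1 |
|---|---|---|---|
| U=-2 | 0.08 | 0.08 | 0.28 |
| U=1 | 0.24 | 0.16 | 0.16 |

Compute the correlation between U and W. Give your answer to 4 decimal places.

E[U] = -0.32,  E[W] = 0.12
E[UW] = -0.48
cov(U,W) = E[UW] − E[U]E[W] = -0.48 − (-0.32)(0.12) = -0.4416
Var(U) = 2.2176,  Var(W) = 0.7456
ρ = -0.4416 / √(2.2176·0.7456) ≈ -0.3434

-0.3434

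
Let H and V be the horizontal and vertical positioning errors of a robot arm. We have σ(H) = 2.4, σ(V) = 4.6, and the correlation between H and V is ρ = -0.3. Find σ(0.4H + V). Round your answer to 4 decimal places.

4.4082

Var(H) = (2.4)² = 5.76;  Var(V) = (4.6)² = 21.16
Cov(H,V) = ρ·σ(H)·σ(V) = -0.3·2.4·4.6 = -3.312
Var(0.4H + V) = (0.4)²·Var(H) + (1)²·Var(V) + 2·(0.4)·(1)·Cov(H,V)
= 0.16·5.76 + 1·21.16 + 0.8·-3.312 = 19.432
σ(0.4H + V) = √19.432 ≈ 4.4082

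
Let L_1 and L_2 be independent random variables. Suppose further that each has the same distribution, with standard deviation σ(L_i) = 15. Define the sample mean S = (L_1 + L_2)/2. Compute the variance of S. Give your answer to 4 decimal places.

Var(L_i) = (15)² = 225
By independence, Var(S) = (0.5)²Var(L_1) + (0.5)²Var(L_2)
= (0.5)²·225 + (0.5)²·225 = 112.5

112.5000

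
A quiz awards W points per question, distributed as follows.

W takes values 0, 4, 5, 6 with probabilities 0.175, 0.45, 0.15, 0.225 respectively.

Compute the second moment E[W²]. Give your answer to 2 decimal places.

E[W²] = (0)²(0.175) + (4)²(0.45) + (5)²(0.15) + (6)²(0.225) = 19.05

19.05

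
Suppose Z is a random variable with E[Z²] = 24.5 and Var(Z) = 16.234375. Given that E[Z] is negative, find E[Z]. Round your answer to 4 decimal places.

-2.8750

(E[Z])² = E[Z²] − Var(Z) = 24.5 − 16.234375 = 8.265625
E[Z] = −√8.265625 = -2.875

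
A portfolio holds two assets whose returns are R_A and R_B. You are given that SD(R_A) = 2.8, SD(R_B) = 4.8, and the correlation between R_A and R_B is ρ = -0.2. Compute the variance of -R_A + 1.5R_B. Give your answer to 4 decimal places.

Var(R_A) = (2.8)² = 7.84;  Var(R_B) = (4.8)² = 23.04
cov(R_A,R_B) = ρ·SD(R_A)·SD(R_B) = -0.2·2.8·4.8 = -2.688
Var(-R_A + 1.5R_B) = (-1)²·Var(R_A) + (1.5)²·Var(R_B) + 2·(-1)·(1.5)·cov(R_A,R_B)
= 1·7.84 + 2.25·23.04 + -3·-2.688 = 67.744

67.7440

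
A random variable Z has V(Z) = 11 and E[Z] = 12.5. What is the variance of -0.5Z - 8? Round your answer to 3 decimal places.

V(-0.5Z - 8) = (-0.5)²·V(Z) = 0.25·11 = 2.75

2.750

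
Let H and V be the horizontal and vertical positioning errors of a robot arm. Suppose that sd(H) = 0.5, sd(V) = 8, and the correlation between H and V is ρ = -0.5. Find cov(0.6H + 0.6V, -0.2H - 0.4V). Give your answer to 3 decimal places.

-14.670

Var(H) = (0.5)² = 0.25;  Var(V) = (8)² = 64
cov(H,V) = ρ·sd(H)·sd(V) = -0.5·0.5·8 = -2
cov(0.6H + 0.6V, -0.2H - 0.4V) = (0.6)(-0.2)Var(H) + (0.6)(-0.4)Var(V) + [(0.6)(-0.4) + (0.6)(-0.2)]cov(H,V)
= -0.12·0.25 + -0.24·64 + -0.36·-2 = -14.67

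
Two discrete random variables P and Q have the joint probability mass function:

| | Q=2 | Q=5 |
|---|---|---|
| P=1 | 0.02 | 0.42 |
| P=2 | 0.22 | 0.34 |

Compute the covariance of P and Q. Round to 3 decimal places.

-0.257

E[P] = 1.56,  E[Q] = 4.28
E[PQ] = 6.42
cov(P,Q) = E[PQ] − E[P]E[Q] = 6.42 − (1.56)(4.28) = -0.2568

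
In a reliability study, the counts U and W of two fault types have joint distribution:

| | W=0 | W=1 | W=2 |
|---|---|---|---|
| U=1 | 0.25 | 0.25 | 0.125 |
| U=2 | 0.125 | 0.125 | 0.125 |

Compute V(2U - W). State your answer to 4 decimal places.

1.3594

E[U] = 1.375,  E[W] = 0.875,  E[UW] = 1.25
V(U) = 2.125 − (1.375)² = 0.234375;  V(W) = 1.375 − (0.875)² = 0.609375
Cov(U,W) = 1.25 − (1.375)(0.875) = 0.046875
V(2U - W) = (2)²·0.234375 + (-1)²·0.609375 + 2·(2)·(-1)·0.046875 = 1.359375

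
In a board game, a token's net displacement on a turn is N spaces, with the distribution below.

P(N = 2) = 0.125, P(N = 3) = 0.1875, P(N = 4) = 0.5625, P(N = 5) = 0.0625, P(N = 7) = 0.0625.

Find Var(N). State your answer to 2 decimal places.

E[N] = (2)(0.125) + (3)(0.1875) + (4)(0.5625) + (5)(0.0625) + (7)(0.0625) = 3.8125
E[N²] = (2)²(0.125) + (3)²(0.1875) + (4)²(0.5625) + (5)²(0.0625) + (7)²(0.0625) = 15.8125
Var(N) = E[N²] − (E[N])² = 15.8125 − (3.8125)² = 1.27734375

1.28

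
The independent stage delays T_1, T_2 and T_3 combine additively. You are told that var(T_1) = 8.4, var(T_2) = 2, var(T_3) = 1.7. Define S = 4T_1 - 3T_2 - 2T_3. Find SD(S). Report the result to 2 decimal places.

By independence, var(S) = (4)²var(T_1) + (-3)²var(T_2) + (-2)²var(T_3)
= (4)²·8.4 + (-3)²·2 + (-2)²·1.7 = 159.2
SD(S) = √159.2 ≈ 12.62

12.62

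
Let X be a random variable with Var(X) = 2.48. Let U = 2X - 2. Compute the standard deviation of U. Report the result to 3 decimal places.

3.150

Var(2X - 2) = (2)²·2.48 = 9.92
sd(U) = √9.92 ≈ 3.150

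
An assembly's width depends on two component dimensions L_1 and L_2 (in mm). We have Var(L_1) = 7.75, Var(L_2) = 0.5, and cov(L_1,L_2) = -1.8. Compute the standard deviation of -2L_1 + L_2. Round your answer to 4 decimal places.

Var(-2L_1 + L_2) = (-2)²·Var(L_1) + (1)²·Var(L_2) + 2·(-2)·(1)·cov(L_1,L_2)
= 4·7.75 + 1·0.5 + -4·-1.8 = 38.7
SD(-2L_1 + L_2) = √38.7 ≈ 6.2209

6.2209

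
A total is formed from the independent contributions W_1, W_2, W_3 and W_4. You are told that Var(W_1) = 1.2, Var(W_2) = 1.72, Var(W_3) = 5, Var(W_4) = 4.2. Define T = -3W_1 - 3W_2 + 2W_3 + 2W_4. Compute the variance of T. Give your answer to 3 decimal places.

By independence, Var(T) = (-3)²Var(W_1) + (-3)²Var(W_2) + (2)²Var(W_3) + (2)²Var(W_4)
= (-3)²·1.2 + (-3)²·1.72 + (2)²·5 + (2)²·4.2 = 63.08

63.080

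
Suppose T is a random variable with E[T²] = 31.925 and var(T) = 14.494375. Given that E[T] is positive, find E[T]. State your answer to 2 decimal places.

(E[T])² = E[T²] − var(T) = 31.925 − 14.494375 = 17.430625
E[T] = √17.430625 = 4.175

4.18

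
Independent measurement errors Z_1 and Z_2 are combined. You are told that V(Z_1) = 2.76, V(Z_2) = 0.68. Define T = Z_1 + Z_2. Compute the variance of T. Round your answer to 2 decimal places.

By independence, V(T) = (1)²V(Z_1) + (1)²V(Z_2)
= (1)²·2.76 + (1)²·0.68 = 3.44

3.44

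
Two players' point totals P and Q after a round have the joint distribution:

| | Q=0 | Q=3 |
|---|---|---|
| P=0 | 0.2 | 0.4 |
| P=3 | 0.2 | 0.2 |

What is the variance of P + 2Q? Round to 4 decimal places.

9.3600

E[P] = 1.2,  E[Q] = 1.8,  E[PQ] = 1.8
Var(P) = 3.6 − (1.2)² = 2.16;  Var(Q) = 5.4 − (1.8)² = 2.16
cov(P,Q) = 1.8 − (1.2)(1.8) = -0.36
Var(P + 2Q) = (1)²·2.16 + (2)²·2.16 + 2·(1)·(2)·-0.36 = 9.36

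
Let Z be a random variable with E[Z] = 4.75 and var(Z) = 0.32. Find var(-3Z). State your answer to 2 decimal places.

var(-3Z) = (-3)²·var(Z) = 9·0.32 = 2.88

2.88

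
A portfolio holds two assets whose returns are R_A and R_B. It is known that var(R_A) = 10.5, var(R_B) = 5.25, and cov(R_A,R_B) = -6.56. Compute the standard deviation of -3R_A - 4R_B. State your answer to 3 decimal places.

var(-3R_A - 4R_B) = (-3)²·var(R_A) + (-4)²·var(R_B) + 2·(-3)·(-4)·cov(R_A,R_B)
= 9·10.5 + 16·5.25 + 24·-6.56 = 21.06
sd(-3R_A - 4R_B) = √21.06 ≈ 4.589

4.589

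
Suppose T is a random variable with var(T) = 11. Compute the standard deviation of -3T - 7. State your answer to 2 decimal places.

9.95

var(-3T - 7) = (-3)²·11 = 99
sd(-3T - 7) = √99 ≈ 9.95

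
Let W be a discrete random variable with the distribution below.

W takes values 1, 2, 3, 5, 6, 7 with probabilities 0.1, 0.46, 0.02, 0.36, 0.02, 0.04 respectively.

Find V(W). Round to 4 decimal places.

E[W] = (1)(0.1) + (2)(0.46) + (3)(0.02) + (5)(0.36) + (6)(0.02) + (7)(0.04) = 3.28
E[W²] = (1)²(0.1) + (2)²(0.46) + (3)²(0.02) + (5)²(0.36) + (6)²(0.02) + (7)²(0.04) = 13.8
V(W) = E[W²] − (E[W])² = 13.8 − (3.28)² = 3.0416

3.0416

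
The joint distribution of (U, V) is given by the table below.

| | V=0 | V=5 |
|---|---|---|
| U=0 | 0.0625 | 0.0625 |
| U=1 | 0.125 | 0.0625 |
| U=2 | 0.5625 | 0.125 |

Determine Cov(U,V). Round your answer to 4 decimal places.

E[U] = 1.5625,  E[V] = 1.25
E[UV] = 1.5625
Cov(U,V) = E[UV] − E[U]E[V] = 1.5625 − (1.5625)(1.25) = -0.390625

-0.3906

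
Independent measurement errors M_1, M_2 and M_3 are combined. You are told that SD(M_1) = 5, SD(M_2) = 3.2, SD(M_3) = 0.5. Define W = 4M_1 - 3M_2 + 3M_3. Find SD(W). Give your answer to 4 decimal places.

22.2353

var(M_1) = 25, var(M_2) = 10.24, var(M_3) = 0.25
By independence, var(W) = (4)²var(M_1) + (-3)²var(M_2) + (3)²var(M_3)
= (4)²·25 + (-3)²·10.24 + (3)²·0.25 = 494.41
SD(W) = √494.41 ≈ 22.2353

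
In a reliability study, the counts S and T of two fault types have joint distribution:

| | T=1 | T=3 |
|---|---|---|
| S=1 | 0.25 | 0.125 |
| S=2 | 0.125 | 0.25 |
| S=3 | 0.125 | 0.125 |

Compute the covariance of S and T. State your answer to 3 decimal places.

E[S] = 1.875,  E[T] = 2
E[ST] = 3.875
cov(S,T) = E[ST] − E[S]E[T] = 3.875 − (1.875)(2) = 0.125

0.125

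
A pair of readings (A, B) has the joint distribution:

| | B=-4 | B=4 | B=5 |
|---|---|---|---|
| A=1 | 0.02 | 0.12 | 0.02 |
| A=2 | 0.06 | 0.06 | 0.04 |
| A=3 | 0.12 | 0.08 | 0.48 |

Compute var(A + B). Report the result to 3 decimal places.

E[A] = 2.52,  E[B] = 2.94,  E[AB] = 7.62
var(A) = 6.92 − (2.52)² = 0.5696;  var(B) = 20.86 − (2.94)² = 12.2164
cov(A,B) = 7.62 − (2.52)(2.94) = 0.2112
var(A + B) = (1)²·0.5696 + (1)²·12.2164 + 2·(1)·(1)·0.2112 = 13.2084

13.208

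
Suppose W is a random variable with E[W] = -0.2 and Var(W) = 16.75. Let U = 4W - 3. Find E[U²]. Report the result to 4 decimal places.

282.4400

E[4W - 3] = 4·-0.2 − 3 = -3.8
Var(4W - 3) = (4)²·16.75 = 268
E[U²] = Var(U) + (E[U])² = 268 + (-3.8)² = 282.44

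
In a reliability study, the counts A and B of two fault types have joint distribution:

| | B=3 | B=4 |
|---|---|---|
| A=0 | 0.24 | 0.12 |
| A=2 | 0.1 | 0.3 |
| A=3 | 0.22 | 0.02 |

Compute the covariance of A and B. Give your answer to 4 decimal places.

E[A] = 1.52,  E[B] = 3.44
E[AB] = 5.22
Cov(A,B) = E[AB] − E[A]E[B] = 5.22 − (1.52)(3.44) = -0.0088

-0.0088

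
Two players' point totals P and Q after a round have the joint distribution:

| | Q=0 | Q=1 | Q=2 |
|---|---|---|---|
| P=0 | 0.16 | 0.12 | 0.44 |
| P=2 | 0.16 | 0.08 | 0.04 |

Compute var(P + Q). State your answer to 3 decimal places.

E[P] = 0.56,  E[Q] = 1.16,  E[PQ] = 0.32
var(P) = 1.12 − (0.56)² = 0.8064;  var(Q) = 2.12 − (1.16)² = 0.7744
cov(P,Q) = 0.32 − (0.56)(1.16) = -0.3296
var(P + Q) = (1)²·0.8064 + (1)²·0.7744 + 2·(1)·(1)·-0.3296 = 0.9216

0.922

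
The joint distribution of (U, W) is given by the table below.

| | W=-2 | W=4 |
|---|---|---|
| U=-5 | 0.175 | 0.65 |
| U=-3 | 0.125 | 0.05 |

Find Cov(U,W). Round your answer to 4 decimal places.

E[U] = -4.65,  E[W] = 2.2
E[UW] = -11.1
Cov(U,W) = E[UW] − E[U]E[W] = -11.1 − (-4.65)(2.2) = -0.87

-0.8700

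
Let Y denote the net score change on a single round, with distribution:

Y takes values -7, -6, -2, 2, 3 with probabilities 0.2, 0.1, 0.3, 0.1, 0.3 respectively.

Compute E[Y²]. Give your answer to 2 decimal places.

17.70

E[Y²] = (-7)²(0.2) + (-6)²(0.1) + (-2)²(0.3) + (2)²(0.1) + (3)²(0.3) = 17.7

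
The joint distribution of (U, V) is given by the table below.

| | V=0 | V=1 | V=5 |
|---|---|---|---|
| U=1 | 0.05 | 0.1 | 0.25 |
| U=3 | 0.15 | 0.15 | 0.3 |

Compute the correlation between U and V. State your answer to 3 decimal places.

E[U] = 2.2,  E[V] = 3
E[UV] = 6.3
cov(U,V) = E[UV] − E[U]E[V] = 6.3 − (2.2)(3) = -0.3
var(U) = 0.96,  var(V) = 5
ρ = -0.3 / √(0.96·5) ≈ -0.137

-0.137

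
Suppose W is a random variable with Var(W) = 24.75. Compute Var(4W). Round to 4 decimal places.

Var(4W) = (4)²·Var(W) = 16·24.75 = 396

396.0000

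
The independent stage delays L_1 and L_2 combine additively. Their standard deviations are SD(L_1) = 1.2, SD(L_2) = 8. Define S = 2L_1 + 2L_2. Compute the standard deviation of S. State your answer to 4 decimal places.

V(L_1) = 1.44, V(L_2) = 64
By independence, V(S) = (2)²V(L_1) + (2)²V(L_2)
= (2)²·1.44 + (2)²·64 = 261.76
SD(S) = √261.76 ≈ 16.1790

16.1790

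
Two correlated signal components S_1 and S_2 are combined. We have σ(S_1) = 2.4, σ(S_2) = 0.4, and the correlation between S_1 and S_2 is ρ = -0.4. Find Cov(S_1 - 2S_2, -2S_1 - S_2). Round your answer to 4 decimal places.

-12.3520

var(S_1) = (2.4)² = 5.76;  var(S_2) = (0.4)² = 0.16
Cov(S_1,S_2) = ρ·σ(S_1)·σ(S_2) = -0.4·2.4·0.4 = -0.384
Cov(S_1 - 2S_2, -2S_1 - S_2) = (1)(-2)var(S_1) + (-2)(-1)var(S_2) + [(1)(-1) + (-2)(-2)]Cov(S_1,S_2)
= -2·5.76 + 2·0.16 + 3·-0.384 = -12.352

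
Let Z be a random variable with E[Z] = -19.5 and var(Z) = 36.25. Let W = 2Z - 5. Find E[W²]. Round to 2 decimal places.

E[2Z - 5] = 2·-19.5 − 5 = -44
var(2Z - 5) = (2)²·36.25 = 145
E[W²] = var(W) + (E[W])² = 145 + (-44)² = 2081

2081.00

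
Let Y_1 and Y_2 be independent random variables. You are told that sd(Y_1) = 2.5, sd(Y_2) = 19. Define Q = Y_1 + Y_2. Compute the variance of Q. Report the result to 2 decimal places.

Var(Y_1) = 6.25, Var(Y_2) = 361
By independence, Var(Q) = (1)²Var(Y_1) + (1)²Var(Y_2)
= (1)²·6.25 + (1)²·361 = 367.25

367.25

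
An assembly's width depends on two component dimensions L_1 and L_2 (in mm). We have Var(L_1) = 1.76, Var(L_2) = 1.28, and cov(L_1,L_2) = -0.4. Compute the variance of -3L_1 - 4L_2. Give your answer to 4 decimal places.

26.7200

Var(-3L_1 - 4L_2) = (-3)²·Var(L_1) + (-4)²·Var(L_2) + 2·(-3)·(-4)·cov(L_1,L_2)
= 9·1.76 + 16·1.28 + 24·-0.4 = 26.72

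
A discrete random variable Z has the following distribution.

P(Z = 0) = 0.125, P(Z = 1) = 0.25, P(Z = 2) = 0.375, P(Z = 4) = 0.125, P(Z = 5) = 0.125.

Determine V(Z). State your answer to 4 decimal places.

2.3594

E[Z] = (0)(0.125) + (1)(0.25) + (2)(0.375) + (4)(0.125) + (5)(0.125) = 2.125
E[Z²] = (0)²(0.125) + (1)²(0.25) + (2)²(0.375) + (4)²(0.125) + (5)²(0.125) = 6.875
V(Z) = E[Z²] − (E[Z])² = 6.875 − (2.125)² = 2.359375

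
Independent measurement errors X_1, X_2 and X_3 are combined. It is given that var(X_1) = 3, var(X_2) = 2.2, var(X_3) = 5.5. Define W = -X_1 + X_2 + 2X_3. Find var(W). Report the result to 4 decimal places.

27.2000

By independence, var(W) = (-1)²var(X_1) + (1)²var(X_2) + (2)²var(X_3)
= (-1)²·3 + (1)²·2.2 + (2)²·5.5 = 27.2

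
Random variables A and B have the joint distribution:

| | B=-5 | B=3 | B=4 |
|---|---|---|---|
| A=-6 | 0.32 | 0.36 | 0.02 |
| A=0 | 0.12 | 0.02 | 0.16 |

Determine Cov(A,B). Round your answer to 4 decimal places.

1.2120

E[A] = -4.2,  E[B] = -0.34
E[AB] = 2.64
Cov(A,B) = E[AB] − E[A]E[B] = 2.64 − (-4.2)(-0.34) = 1.212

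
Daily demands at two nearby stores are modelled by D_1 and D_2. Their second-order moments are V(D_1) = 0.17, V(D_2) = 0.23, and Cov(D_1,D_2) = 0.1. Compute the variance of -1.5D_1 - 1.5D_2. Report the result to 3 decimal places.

1.350

V(-1.5D_1 - 1.5D_2) = (-1.5)²·V(D_1) + (-1.5)²·V(D_2) + 2·(-1.5)·(-1.5)·Cov(D_1,D_2)
= 2.25·0.17 + 2.25·0.23 + 4.5·0.1 = 1.35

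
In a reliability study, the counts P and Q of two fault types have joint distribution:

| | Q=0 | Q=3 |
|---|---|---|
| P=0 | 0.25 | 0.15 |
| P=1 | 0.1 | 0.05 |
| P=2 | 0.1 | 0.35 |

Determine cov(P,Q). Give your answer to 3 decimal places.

0.518

E[P] = 1.05,  E[Q] = 1.65
E[PQ] = 2.25
cov(P,Q) = E[PQ] − E[P]E[Q] = 2.25 − (1.05)(1.65) = 0.5175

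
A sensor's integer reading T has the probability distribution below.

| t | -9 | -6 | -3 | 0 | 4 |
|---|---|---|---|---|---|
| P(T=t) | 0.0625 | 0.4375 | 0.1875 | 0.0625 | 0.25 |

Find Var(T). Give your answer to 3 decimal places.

18.938

E[T] = (-9)(0.0625) + (-6)(0.4375) + (-3)(0.1875) + (0)(0.0625) + (4)(0.25) = -2.75
E[T²] = (-9)²(0.0625) + (-6)²(0.4375) + (-3)²(0.1875) + (0)²(0.0625) + (4)²(0.25) = 26.5
Var(T) = E[T²] − (E[T])² = 26.5 − (-2.75)² = 18.9375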